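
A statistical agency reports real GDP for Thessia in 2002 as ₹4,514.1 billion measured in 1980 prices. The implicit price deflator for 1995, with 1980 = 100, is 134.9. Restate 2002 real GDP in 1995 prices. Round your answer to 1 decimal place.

Real GDP in 1995 prices = Real GDP in 1980 prices × (P_1995/P_1980) = 4514.1 × 1.349 = 6089.52.

₹6,089.5 billion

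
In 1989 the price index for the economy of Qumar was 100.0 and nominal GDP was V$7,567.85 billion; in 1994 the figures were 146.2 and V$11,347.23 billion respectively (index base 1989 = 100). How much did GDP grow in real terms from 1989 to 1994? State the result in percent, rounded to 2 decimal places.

2.56%

Deflate each year: 1989 → 7567.85/1.000 = 7567.85; 1994 → 11347.23/1.462 = 7761.44.
So real GDP changed by 7761.44/7567.85 − 1 = 0.0256, i.e. 2.56%.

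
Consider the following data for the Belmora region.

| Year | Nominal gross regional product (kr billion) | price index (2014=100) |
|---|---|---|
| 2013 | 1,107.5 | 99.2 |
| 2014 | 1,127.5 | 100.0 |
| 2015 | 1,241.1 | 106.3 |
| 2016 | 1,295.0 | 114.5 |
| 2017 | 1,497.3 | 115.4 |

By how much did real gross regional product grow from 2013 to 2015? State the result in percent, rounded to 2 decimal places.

4.58%

Real gross regional product 2013 = 1107.5/0.992 = 1116.43.
Real gross regional product 2015 = 1241.1/1.063 = 1167.54.
Change = 1167.54/1116.43 − 1 = 0.0458.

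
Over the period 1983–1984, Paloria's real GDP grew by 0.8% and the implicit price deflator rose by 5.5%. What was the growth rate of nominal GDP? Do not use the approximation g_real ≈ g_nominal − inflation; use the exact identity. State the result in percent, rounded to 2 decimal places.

(1 + g_nom) = (1 + g_real)(1 + π) = 1.0080 × 1.0550 = 1.06344.

6.34%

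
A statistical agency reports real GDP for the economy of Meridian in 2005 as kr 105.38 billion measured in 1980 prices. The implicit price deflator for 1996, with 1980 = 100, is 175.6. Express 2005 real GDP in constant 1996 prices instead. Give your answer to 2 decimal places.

kr 185.05 billion

Real GDP in 1996 prices = Real GDP in 1980 prices × (P_1996/P_1980) = 105.38 × 1.756 = 185.05.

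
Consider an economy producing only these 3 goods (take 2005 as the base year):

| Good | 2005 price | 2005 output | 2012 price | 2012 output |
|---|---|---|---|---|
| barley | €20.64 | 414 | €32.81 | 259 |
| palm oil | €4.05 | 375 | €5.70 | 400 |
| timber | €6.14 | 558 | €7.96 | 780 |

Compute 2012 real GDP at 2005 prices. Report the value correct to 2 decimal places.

€11754.96

Real GDP 2012 = Σ (p_2005 × q_2012) = 20.64·259 + 4.05·400 + 6.14·780 = 11754.96.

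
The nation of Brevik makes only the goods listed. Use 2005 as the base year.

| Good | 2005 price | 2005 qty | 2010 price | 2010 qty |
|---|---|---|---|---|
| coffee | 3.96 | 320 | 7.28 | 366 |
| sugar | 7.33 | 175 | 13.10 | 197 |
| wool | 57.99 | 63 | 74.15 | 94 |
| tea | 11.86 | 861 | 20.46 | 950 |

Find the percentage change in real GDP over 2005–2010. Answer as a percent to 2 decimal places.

Real GDP 2005 = Nominal GDP 2005 = 3.96·320 + 7.33·175 + 57.99·63 + 11.86·861 = 16414.78.
Real GDP 2010 (at 2005 prices) = 3.96·366 + 7.33·197 + 57.99·94 + 11.86·950 = 19611.43.
Real growth = 19611.43/16414.78 − 1 = 0.1947.

19.47%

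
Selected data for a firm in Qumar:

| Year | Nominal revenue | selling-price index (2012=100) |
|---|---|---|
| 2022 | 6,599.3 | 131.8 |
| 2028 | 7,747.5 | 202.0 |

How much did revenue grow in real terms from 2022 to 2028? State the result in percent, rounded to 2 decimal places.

-23.40%

Real revenue 2022 = 6599.3 / 1.318 = 5007.06.
Real revenue 2028 = 7747.5 / 2.020 = 3835.40.
Real growth = 3835.40 / 5007.06 − 1 = -0.2340.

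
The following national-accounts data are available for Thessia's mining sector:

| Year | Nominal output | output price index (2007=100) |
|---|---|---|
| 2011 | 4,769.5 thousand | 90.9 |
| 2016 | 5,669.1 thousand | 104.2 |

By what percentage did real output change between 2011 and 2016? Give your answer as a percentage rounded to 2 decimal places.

Deflate each year: 2011 → 4769.5/0.909 = 5246.97; 2016 → 5669.1/1.042 = 5440.60.
So real output changed by 5440.60/5246.97 − 1 = 0.0369, i.e. 3.69%.

3.69%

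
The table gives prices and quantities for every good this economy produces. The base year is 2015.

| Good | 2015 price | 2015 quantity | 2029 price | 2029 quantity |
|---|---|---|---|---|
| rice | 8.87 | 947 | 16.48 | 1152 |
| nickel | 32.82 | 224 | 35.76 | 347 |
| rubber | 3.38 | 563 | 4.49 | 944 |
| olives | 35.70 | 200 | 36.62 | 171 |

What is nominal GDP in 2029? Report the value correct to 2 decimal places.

41894.26

Nominal GDP 2029 = Σ (p_2029 × q_2029) = 16.48·1152 + 35.76·347 + 4.49·944 + 36.62·171 = 41894.26.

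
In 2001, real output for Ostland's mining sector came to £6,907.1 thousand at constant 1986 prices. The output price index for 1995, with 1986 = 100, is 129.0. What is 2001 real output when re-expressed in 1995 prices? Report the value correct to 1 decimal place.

Real output in 1995 prices = Real output in 1986 prices × (P_1995/P_1986) = 6907.1 × 1.290 = 8910.16.

£8,910.2 thousand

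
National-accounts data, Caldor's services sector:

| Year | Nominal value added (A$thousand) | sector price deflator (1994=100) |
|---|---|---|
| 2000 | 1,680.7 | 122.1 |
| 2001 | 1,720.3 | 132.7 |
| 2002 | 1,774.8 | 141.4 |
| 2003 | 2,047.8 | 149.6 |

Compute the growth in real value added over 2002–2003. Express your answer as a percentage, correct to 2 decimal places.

9.06%

Real value added 2002 = 1774.8/1.414 = 1255.16.
Real value added 2003 = 2047.8/1.496 = 1368.85.
Change = 1368.85/1255.16 − 1 = 0.0906.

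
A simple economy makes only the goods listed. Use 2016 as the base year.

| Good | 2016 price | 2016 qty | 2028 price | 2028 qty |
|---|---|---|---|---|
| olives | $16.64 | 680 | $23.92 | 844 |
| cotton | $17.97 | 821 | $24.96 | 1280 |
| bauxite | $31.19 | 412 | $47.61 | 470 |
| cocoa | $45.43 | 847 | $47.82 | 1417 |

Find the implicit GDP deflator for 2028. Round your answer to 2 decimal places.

122.57

Nominal GDP 2028 = 23.92·844 + 24.96·1280 + 47.61·470 + 47.82·1417 = 142274.92.
Real GDP 2028 (at 2016 prices) = 16.64·844 + 17.97·1280 + 31.19·470 + 45.43·1417 = 116079.37.
Deflator = Nominal/Real × 100 = 142274.92/116079.37 × 100 = 122.567.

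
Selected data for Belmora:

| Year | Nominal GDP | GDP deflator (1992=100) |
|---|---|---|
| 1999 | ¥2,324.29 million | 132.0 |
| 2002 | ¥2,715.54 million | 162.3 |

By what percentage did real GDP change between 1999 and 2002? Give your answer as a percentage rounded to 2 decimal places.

-4.98%

Deflate each year: 1999 → 2324.29/1.320 = 1760.83; 2002 → 2715.54/1.623 = 1673.16.
So real GDP changed by 1673.16/1760.83 − 1 = -0.0498, i.e. -4.98%.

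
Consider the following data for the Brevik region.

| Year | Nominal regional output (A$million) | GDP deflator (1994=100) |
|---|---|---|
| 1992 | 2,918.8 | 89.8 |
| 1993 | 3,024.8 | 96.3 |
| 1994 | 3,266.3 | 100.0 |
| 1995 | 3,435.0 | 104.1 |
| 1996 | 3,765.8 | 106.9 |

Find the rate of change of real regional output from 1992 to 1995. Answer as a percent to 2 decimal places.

1.52%

Real regional output 1992 = 2918.8/0.898 = 3250.33.
Real regional output 1995 = 3435.0/1.041 = 3299.71.
Change = 3299.71/3250.33 − 1 = 0.0152.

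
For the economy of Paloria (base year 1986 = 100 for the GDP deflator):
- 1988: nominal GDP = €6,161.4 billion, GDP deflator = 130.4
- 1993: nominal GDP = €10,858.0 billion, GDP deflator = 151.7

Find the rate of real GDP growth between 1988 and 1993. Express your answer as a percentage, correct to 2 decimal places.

51.48%

Real GDP 1988 = 6161.4 / 1.304 = 4725.00.
Real GDP 1993 = 10858.0 / 1.517 = 7157.55.
Real growth = 7157.55 / 4725.00 − 1 = 0.5148.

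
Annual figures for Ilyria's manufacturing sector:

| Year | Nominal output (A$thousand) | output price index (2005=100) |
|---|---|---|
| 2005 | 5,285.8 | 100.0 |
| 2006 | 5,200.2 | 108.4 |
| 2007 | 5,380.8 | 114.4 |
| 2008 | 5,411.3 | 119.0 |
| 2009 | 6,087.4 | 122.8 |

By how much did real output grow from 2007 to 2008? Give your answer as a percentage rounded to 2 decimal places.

-3.32%

Real output 2007 = 5380.8/1.144 = 4703.50.
Real output 2008 = 5411.3/1.190 = 4547.31.
Change = 4547.31/4703.50 − 1 = -0.0332.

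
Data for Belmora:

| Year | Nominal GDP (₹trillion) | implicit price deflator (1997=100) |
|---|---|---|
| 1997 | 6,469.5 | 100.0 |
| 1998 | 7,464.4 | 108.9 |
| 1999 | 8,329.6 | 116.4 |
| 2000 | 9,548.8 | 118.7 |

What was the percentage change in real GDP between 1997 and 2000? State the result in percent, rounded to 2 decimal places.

Real GDP 1997 = 6469.5/1.000 = 6469.50.
Real GDP 2000 = 9548.8/1.187 = 8044.48.
Change = 8044.48/6469.50 − 1 = 0.2434.

24.34%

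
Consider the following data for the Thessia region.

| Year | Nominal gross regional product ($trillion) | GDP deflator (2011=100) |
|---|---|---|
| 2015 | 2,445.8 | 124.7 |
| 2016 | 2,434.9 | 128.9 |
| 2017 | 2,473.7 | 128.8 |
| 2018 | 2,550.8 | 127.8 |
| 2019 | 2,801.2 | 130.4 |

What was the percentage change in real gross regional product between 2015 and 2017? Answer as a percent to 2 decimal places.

Real gross regional product 2015 = 2445.8/1.247 = 1961.35.
Real gross regional product 2017 = 2473.7/1.288 = 1920.57.
Change = 1920.57/1961.35 − 1 = -0.0208.

-2.08%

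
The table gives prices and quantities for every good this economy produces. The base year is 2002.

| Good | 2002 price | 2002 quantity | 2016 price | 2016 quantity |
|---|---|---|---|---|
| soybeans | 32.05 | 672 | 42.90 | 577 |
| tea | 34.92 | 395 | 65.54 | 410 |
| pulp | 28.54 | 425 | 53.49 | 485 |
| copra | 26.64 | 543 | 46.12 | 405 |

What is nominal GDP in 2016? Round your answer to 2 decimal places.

Nominal GDP 2016 = Σ (p_2016 × q_2016) = 42.90·577 + 65.54·410 + 53.49·485 + 46.12·405 = 96245.95.

96245.95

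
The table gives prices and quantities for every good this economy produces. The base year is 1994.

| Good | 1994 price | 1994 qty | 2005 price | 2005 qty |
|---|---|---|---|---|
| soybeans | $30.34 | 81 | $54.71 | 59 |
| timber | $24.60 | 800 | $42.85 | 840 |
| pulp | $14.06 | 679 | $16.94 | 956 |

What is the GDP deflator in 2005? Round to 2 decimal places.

154.38

Nominal GDP 2005 = 54.71·59 + 42.85·840 + 16.94·956 = 55416.53.
Real GDP 2005 (at 1994 prices) = 30.34·59 + 24.60·840 + 14.06·956 = 35895.42.
Deflator = Nominal/Real × 100 = 55416.53/35895.42 × 100 = 154.383.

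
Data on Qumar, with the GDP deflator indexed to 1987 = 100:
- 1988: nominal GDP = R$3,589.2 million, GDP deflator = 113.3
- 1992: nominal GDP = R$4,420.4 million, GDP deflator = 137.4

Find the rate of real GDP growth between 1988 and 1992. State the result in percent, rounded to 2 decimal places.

1.56%

Deflate each year: 1988 → 3589.2/1.133 = 3167.87; 1992 → 4420.4/1.374 = 3217.18.
So real GDP changed by 3217.18/3167.87 − 1 = 0.0156, i.e. 1.56%.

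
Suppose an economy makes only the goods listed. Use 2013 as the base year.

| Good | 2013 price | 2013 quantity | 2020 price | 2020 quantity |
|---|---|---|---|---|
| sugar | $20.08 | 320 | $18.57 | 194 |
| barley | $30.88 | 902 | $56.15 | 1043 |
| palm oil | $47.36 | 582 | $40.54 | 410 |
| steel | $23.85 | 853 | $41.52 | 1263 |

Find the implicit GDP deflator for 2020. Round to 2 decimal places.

Nominal GDP 2020 = 18.57·194 + 56.15·1043 + 40.54·410 + 41.52·1263 = 131228.19.
Real GDP 2020 (at 2013 prices) = 20.08·194 + 30.88·1043 + 47.36·410 + 23.85·1263 = 85643.51.
Deflator = Nominal/Real × 100 = 131228.19/85643.51 × 100 = 153.226.

153.23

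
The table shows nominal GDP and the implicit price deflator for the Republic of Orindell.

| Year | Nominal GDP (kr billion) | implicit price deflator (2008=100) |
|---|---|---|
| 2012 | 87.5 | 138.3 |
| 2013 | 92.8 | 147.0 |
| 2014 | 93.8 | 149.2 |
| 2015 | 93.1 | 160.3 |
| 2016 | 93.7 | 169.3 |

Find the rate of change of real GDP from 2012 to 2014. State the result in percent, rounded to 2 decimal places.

Real GDP 2012 = 87.5/1.383 = 63.27.
Real GDP 2014 = 93.8/1.492 = 62.87.
Change = 62.87/63.27 − 1 = -0.0063.

-0.63%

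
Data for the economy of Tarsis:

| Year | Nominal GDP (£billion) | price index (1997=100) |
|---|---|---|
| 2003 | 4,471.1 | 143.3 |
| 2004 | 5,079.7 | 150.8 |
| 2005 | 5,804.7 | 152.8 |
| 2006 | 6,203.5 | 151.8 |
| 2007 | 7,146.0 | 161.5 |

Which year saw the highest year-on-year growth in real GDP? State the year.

2004: real = 5079.7/1.508 = 3368.50; growth vs 2003 (3120.10) = 7.96%.
2005: real = 5804.7/1.528 = 3798.89; growth vs 2004 (3368.50) = 12.78%.
2006: real = 6203.5/1.518 = 4086.63; growth vs 2005 (3798.89) = 7.57%.
2007: real = 7146.0/1.615 = 4424.77; growth vs 2006 (4086.63) = 8.27%.

2005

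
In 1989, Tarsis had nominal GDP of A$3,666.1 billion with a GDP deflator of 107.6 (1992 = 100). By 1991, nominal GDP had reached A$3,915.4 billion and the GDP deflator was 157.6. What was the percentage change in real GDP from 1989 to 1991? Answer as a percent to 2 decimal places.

Real GDP 1989 = 3666.1 / 1.076 = 3407.16.
Real GDP 1991 = 3915.4 / 1.576 = 2484.39.
Real growth = 2484.39 / 3407.16 − 1 = -0.2708.

-27.08%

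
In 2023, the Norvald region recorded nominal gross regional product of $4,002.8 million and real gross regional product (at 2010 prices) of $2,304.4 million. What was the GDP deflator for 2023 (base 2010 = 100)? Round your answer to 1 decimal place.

173.7

GDP deflator = (Nominal / Real) × 100 = 4002.8 / 2304.4 × 100 = 173.70.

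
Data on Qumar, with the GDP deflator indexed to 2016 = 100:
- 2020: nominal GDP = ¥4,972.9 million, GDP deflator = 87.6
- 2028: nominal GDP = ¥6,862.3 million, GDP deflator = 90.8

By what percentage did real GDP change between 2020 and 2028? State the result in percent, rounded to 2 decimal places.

Real GDP 2020 = 4972.9 / 0.876 = 5676.83.
Real GDP 2028 = 6862.3 / 0.908 = 7557.60.
Real growth = 7557.60 / 5676.83 − 1 = 0.3313.

33.13%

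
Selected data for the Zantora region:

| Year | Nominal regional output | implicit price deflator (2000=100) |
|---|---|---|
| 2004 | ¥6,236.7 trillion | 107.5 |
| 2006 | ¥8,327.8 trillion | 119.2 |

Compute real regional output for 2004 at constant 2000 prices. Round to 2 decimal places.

Real regional output = Nominal / (implicit price deflator/100) = 6236.7 / 1.075 = 5801.58.

¥5,801.58 trillion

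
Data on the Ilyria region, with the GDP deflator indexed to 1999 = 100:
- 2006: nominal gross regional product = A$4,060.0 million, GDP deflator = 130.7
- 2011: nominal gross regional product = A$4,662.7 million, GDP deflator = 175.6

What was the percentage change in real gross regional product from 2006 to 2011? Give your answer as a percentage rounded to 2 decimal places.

Deflate each year: 2006 → 4060.0/1.307 = 3106.35; 2011 → 4662.7/1.756 = 2655.30.
So real gross regional product changed by 2655.30/3106.35 − 1 = -0.1452, i.e. -14.52%.

-14.52%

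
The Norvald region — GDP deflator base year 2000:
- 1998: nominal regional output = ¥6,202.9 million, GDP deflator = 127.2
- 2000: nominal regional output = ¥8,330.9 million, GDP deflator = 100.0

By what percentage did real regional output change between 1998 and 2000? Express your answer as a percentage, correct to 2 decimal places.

70.84%

Deflate each year: 1998 → 6202.9/1.272 = 4876.49; 2000 → 8330.9/1.000 = 8330.90.
So real regional output changed by 8330.90/4876.49 − 1 = 0.7084, i.e. 70.84%.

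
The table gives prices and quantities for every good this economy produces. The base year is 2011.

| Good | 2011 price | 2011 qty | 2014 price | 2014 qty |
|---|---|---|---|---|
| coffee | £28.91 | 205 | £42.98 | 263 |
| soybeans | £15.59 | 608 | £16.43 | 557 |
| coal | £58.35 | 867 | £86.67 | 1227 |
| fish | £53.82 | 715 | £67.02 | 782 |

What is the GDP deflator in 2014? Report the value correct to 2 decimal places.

137.89

Nominal GDP 2014 = 42.98·263 + 16.43·557 + 86.67·1227 + 67.02·782 = 179208.98.
Real GDP 2014 (at 2011 prices) = 28.91·263 + 15.59·557 + 58.35·1227 + 53.82·782 = 129969.65.
Deflator = Nominal/Real × 100 = 179208.98/129969.65 × 100 = 137.885.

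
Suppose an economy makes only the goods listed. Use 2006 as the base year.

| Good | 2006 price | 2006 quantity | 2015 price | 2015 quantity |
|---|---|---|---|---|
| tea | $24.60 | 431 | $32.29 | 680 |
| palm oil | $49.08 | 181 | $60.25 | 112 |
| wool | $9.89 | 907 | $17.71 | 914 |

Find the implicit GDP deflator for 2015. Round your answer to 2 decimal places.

Nominal GDP 2015 = 32.29·680 + 60.25·112 + 17.71·914 = 44892.14.
Real GDP 2015 (at 2006 prices) = 24.60·680 + 49.08·112 + 9.89·914 = 31264.42.
Deflator = Nominal/Real × 100 = 44892.14/31264.42 × 100 = 143.589.

143.59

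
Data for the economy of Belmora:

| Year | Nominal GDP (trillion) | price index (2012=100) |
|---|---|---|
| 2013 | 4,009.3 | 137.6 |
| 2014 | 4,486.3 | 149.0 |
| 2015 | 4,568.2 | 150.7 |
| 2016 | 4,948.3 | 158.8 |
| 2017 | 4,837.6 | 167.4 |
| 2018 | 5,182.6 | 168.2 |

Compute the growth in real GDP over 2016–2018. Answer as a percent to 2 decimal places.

-1.12%

Real GDP 2016 = 4948.3/1.588 = 3116.06.
Real GDP 2018 = 5182.6/1.682 = 3081.21.
Change = 3081.21/3116.06 − 1 = -0.0112.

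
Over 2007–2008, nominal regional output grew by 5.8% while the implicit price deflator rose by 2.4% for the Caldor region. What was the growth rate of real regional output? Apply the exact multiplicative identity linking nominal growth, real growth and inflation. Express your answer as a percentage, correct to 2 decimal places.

(1 + g_nom) = (1 + g_real)(1 + π), so g_real = 1.0580 / 1.0240 − 1 = 0.03320.

3.32%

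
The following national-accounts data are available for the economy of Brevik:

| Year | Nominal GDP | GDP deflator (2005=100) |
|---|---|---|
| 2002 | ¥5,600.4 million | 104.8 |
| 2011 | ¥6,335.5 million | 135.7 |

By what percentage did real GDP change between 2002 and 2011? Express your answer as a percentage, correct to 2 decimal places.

-12.63%

Deflate each year: 2002 → 5600.4/1.048 = 5343.89; 2011 → 6335.5/1.357 = 4668.75.
So real GDP changed by 4668.75/5343.89 − 1 = -0.1263, i.e. -12.63%.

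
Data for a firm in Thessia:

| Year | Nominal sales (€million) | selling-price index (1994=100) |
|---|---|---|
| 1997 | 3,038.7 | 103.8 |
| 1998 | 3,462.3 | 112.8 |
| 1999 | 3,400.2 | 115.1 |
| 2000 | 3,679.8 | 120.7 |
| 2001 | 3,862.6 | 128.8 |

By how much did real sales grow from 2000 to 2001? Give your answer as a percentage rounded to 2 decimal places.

-1.63%

Real sales 2000 = 3679.8/1.207 = 3048.72.
Real sales 2001 = 3862.6/1.288 = 2998.91.
Change = 2998.91/3048.72 − 1 = -0.0163.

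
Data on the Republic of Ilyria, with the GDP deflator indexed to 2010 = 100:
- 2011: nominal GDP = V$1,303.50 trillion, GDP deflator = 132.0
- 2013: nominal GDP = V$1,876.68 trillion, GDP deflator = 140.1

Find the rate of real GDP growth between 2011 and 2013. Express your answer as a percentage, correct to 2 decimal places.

35.65%

Real GDP 2011 = 1303.50 / 1.320 = 987.50.
Real GDP 2013 = 1876.68 / 1.401 = 1339.53.
Real growth = 1339.53 / 987.50 − 1 = 0.3565.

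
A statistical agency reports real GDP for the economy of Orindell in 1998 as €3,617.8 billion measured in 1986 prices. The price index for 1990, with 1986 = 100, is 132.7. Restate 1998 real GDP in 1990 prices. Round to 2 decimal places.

Real GDP in 1990 prices = Real GDP in 1986 prices × (P_1990/P_1986) = 3617.8 × 1.327 = 4800.82.

€4,800.82 billion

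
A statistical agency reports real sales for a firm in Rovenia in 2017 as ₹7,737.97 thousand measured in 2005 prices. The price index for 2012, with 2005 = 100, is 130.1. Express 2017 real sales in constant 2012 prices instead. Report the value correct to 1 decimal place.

₹10,067.1 thousand

Real sales in 2012 prices = Real sales in 2005 prices × (P_2012/P_2005) = 7737.97 × 1.301 = 10067.10.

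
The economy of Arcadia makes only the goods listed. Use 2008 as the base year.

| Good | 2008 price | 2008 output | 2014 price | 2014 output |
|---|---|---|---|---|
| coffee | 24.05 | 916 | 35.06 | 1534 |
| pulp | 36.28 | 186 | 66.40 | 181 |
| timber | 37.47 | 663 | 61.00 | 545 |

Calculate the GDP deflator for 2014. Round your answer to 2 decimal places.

155.05

Nominal GDP 2014 = 35.06·1534 + 66.40·181 + 61.00·545 = 99045.44.
Real GDP 2014 (at 2008 prices) = 24.05·1534 + 36.28·181 + 37.47·545 = 63880.53.
Deflator = Nominal/Real × 100 = 99045.44/63880.53 × 100 = 155.048.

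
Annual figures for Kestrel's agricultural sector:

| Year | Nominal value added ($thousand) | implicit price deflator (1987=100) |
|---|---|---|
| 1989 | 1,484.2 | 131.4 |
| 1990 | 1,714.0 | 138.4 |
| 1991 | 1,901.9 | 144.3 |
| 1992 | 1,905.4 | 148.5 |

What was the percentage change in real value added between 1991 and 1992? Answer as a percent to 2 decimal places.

-2.65%

Real value added 1991 = 1901.9/1.443 = 1318.02.
Real value added 1992 = 1905.4/1.485 = 1283.10.
Change = 1283.10/1318.02 − 1 = -0.0265.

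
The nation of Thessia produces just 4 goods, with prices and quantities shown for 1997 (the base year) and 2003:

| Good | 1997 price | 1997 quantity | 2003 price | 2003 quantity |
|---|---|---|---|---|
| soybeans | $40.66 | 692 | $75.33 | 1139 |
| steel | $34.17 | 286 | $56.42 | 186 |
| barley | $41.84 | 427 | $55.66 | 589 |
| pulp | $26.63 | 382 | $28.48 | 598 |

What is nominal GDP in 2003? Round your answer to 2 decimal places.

$146109.77

Nominal GDP 2003 = Σ (p_2003 × q_2003) = 75.33·1139 + 56.42·186 + 55.66·589 + 28.48·598 = 146109.77.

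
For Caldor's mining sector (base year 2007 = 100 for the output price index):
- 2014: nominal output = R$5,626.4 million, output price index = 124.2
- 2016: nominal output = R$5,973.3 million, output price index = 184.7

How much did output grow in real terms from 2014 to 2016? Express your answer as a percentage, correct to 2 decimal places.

-28.61%

Deflate each year: 2014 → 5626.4/1.242 = 4530.11; 2016 → 5973.3/1.847 = 3234.06.
So real output changed by 3234.06/4530.11 − 1 = -0.2861, i.e. -28.61%.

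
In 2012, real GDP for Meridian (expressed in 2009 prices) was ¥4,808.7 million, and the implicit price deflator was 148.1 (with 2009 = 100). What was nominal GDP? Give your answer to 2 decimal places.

¥7,121.68 million

Nominal GDP = Real × (implicit price deflator/100) = 4808.7 × 1.481 = 7121.68.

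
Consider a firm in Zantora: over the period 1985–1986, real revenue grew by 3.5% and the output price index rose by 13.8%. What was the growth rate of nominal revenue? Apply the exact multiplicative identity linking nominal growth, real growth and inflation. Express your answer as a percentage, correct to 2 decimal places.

(1 + g_nom) = (1 + g_real)(1 + π) = 1.0350 × 1.1380 = 1.17783.

17.78%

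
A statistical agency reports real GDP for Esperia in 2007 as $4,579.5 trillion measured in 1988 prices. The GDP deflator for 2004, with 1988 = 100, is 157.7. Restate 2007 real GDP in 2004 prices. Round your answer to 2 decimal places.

$7,221.87 trillion

Real GDP in 2004 prices = Real GDP in 1988 prices × (P_2004/P_1988) = 4579.5 × 1.577 = 7221.87.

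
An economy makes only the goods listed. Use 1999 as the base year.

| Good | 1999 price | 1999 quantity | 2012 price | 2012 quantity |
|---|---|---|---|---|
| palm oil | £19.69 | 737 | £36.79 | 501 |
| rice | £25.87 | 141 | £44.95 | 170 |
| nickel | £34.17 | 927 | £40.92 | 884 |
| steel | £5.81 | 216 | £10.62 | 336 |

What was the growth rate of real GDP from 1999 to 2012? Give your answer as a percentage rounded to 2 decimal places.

Real GDP 1999 = Nominal GDP 1999 = 19.69·737 + 25.87·141 + 34.17·927 + 5.81·216 = 51089.75.
Real GDP 2012 (at 1999 prices) = 19.69·501 + 25.87·170 + 34.17·884 + 5.81·336 = 46421.03.
Real growth = 46421.03/51089.75 − 1 = -0.0914.

-9.14%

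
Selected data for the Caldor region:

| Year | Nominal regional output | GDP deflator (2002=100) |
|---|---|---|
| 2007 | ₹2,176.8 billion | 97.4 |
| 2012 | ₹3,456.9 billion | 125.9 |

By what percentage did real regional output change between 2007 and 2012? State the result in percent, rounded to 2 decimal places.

Real regional output 2007 = 2176.8 / 0.974 = 2234.91.
Real regional output 2012 = 3456.9 / 1.259 = 2745.75.
Real growth = 2745.75 / 2234.91 − 1 = 0.2286.

22.86%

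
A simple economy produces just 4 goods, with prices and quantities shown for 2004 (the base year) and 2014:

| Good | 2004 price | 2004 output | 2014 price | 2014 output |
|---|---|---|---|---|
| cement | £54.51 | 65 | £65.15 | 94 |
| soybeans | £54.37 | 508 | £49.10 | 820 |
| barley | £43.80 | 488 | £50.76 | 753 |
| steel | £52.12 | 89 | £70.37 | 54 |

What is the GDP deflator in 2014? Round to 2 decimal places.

Nominal GDP 2014 = 65.15·94 + 49.10·820 + 50.76·753 + 70.37·54 = 88408.36.
Real GDP 2014 (at 2004 prices) = 54.51·94 + 54.37·820 + 43.80·753 + 52.12·54 = 85503.22.
Deflator = Nominal/Real × 100 = 88408.36/85503.22 × 100 = 103.398.

103.40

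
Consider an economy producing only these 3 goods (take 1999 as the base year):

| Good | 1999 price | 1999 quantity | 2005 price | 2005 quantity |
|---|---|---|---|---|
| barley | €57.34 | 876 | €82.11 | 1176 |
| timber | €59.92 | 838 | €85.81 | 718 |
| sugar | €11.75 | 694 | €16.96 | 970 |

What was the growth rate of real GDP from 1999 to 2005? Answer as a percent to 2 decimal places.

Real GDP 1999 = Nominal GDP 1999 = 57.34·876 + 59.92·838 + 11.75·694 = 108597.30.
Real GDP 2005 (at 1999 prices) = 57.34·1176 + 59.92·718 + 11.75·970 = 121851.90.
Real growth = 121851.90/108597.30 − 1 = 0.1221.

12.21%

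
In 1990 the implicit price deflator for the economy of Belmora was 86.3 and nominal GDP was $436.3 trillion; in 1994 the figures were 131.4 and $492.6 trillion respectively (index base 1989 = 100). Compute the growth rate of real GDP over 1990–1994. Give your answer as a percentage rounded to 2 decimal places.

Deflate each year: 1990 → 436.3/0.863 = 505.56; 1994 → 492.6/1.314 = 374.89.
So real GDP changed by 374.89/505.56 − 1 = -0.2585, i.e. -25.85%.

-25.85%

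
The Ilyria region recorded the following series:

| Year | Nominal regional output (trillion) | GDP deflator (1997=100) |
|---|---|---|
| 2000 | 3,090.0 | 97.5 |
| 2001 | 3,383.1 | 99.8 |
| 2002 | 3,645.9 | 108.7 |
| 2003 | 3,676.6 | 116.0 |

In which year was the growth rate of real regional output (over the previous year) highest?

2001: real = 3383.1/0.998 = 3389.88; growth vs 2000 (3169.23) = 6.96%.
2002: real = 3645.9/1.087 = 3354.09; growth vs 2001 (3389.88) = -1.06%.
2003: real = 3676.6/1.160 = 3169.48; growth vs 2002 (3354.09) = -5.50%.

2001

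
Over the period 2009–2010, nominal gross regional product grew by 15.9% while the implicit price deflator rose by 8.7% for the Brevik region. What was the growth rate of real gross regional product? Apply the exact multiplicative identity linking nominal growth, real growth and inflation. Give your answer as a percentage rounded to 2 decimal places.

6.62%

(1 + g_nom) = (1 + g_real)(1 + π), so g_real = 1.1590 / 1.0870 − 1 = 0.06624.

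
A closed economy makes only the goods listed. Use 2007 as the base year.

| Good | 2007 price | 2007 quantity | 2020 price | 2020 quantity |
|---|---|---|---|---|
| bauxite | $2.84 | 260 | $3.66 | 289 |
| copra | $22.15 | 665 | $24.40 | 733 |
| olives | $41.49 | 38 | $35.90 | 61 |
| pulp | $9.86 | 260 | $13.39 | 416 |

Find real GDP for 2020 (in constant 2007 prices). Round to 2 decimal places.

Real GDP 2020 = Σ (p_2007 × q_2020) = 2.84·289 + 22.15·733 + 41.49·61 + 9.86·416 = 23689.36.

$23689.36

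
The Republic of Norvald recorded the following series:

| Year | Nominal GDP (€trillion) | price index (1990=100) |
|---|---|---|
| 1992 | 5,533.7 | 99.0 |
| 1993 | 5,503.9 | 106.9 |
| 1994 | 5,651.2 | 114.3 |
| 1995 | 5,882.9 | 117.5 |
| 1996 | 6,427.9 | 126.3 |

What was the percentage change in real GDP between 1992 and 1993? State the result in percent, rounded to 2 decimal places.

-7.89%

Real GDP 1992 = 5533.7/0.990 = 5589.60.
Real GDP 1993 = 5503.9/1.069 = 5148.64.
Change = 5148.64/5589.60 − 1 = -0.0789.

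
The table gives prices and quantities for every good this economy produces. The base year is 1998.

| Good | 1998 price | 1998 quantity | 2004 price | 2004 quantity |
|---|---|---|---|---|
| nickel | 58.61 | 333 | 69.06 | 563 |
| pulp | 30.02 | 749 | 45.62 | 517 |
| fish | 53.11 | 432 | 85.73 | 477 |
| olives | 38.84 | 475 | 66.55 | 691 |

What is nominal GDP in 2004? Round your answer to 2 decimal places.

Nominal GDP 2004 = Σ (p_2004 × q_2004) = 69.06·563 + 45.62·517 + 85.73·477 + 66.55·691 = 149345.58.

149345.58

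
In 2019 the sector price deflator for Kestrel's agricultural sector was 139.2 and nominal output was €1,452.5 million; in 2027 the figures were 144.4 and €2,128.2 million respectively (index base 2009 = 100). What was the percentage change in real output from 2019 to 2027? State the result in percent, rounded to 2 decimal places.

Deflate each year: 2019 → 1452.5/1.392 = 1043.46; 2027 → 2128.2/1.444 = 1473.82.
So real output changed by 1473.82/1043.46 − 1 = 0.4124, i.e. 41.24%.

41.24%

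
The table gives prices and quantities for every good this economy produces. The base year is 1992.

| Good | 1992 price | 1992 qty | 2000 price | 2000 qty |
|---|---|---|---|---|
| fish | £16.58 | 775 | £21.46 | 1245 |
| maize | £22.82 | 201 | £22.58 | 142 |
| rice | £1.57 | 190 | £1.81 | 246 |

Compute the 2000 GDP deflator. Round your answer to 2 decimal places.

125.14

Nominal GDP 2000 = 21.46·1245 + 22.58·142 + 1.81·246 = 30369.32.
Real GDP 2000 (at 1992 prices) = 16.58·1245 + 22.82·142 + 1.57·246 = 24268.76.
Deflator = Nominal/Real × 100 = 30369.32/24268.76 × 100 = 125.138.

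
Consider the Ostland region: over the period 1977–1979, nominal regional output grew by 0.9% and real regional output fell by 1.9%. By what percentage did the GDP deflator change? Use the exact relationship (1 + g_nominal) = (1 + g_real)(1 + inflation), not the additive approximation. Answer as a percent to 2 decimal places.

2.85%

(1 + g_nom) = (1 + g_real)(1 + π), so π = 1.0090 / 0.9810 − 1 = 0.02854.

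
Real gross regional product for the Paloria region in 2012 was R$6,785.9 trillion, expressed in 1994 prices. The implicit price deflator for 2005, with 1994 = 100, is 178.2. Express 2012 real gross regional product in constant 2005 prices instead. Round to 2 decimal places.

Real gross regional product in 2005 prices = Real gross regional product in 1994 prices × (P_2005/P_1994) = 6785.9 × 1.782 = 12092.47.

R$12,092.47 trillion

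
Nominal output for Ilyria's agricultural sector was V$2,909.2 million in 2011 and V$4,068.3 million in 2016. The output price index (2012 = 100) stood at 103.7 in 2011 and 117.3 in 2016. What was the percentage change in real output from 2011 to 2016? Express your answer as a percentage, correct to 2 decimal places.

23.63%

Real output 2011 = 2909.2 / 1.037 = 2805.40.
Real output 2016 = 4068.3 / 1.173 = 3468.29.
Real growth = 3468.29 / 2805.40 − 1 = 0.2363.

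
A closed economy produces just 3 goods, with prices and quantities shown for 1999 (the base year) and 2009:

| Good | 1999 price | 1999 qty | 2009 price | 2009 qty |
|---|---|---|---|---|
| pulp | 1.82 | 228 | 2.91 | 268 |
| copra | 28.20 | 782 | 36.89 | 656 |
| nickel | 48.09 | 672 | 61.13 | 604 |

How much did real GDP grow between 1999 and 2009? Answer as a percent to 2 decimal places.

Real GDP 1999 = Nominal GDP 1999 = 1.82·228 + 28.20·782 + 48.09·672 = 54783.84.
Real GDP 2009 (at 1999 prices) = 1.82·268 + 28.20·656 + 48.09·604 = 48033.32.
Real growth = 48033.32/54783.84 − 1 = -0.1232.

-12.32%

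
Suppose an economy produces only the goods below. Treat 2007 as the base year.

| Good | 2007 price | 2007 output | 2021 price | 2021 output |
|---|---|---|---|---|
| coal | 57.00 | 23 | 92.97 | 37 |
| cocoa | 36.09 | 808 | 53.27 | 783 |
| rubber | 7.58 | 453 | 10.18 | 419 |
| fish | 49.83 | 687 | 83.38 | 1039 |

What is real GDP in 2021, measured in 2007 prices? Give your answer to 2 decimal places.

85316.86

Real GDP 2021 = Σ (p_2007 × q_2021) = 57.00·37 + 36.09·783 + 7.58·419 + 49.83·1039 = 85316.86.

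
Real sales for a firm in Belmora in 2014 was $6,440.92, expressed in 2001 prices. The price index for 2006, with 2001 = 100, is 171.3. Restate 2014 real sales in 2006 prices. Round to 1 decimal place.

Real sales in 2006 prices = Real sales in 2001 prices × (P_2006/P_2001) = 6440.92 × 1.713 = 11033.30.

$11,033.3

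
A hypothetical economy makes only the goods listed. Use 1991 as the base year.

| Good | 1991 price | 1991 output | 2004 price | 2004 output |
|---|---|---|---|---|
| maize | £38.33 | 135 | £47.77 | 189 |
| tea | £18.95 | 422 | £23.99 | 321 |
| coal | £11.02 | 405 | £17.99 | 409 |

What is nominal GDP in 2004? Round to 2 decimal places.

Nominal GDP 2004 = Σ (p_2004 × q_2004) = 47.77·189 + 23.99·321 + 17.99·409 = 24087.23.

£24087.23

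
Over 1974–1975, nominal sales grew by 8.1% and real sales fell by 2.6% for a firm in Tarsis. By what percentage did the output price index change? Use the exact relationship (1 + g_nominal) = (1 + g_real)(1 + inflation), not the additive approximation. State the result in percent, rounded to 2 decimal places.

10.99%

(1 + g_nom) = (1 + g_real)(1 + π), so π = 1.0810 / 0.9740 − 1 = 0.10986.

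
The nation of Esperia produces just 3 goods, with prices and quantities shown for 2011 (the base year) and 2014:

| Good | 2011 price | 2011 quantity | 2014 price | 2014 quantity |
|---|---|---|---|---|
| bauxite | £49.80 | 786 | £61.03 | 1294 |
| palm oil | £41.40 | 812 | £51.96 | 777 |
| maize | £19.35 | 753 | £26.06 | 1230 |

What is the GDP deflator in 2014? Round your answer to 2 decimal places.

Nominal GDP 2014 = 61.03·1294 + 51.96·777 + 26.06·1230 = 151399.54.
Real GDP 2014 (at 2011 prices) = 49.80·1294 + 41.40·777 + 19.35·1230 = 120409.50.
Deflator = Nominal/Real × 100 = 151399.54/120409.50 × 100 = 125.737.

125.74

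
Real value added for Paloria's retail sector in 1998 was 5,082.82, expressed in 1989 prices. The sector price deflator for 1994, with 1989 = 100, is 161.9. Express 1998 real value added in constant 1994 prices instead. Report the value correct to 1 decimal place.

8,229.1

Real value added in 1994 prices = Real value added in 1989 prices × (P_1994/P_1989) = 5082.82 × 1.619 = 8229.09.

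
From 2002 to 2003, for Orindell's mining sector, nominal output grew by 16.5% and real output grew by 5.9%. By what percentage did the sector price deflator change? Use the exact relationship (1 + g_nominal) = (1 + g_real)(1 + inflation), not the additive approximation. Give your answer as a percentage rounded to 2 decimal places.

(1 + g_nom) = (1 + g_real)(1 + π), so π = 1.1650 / 1.0590 − 1 = 0.10009.

10.01%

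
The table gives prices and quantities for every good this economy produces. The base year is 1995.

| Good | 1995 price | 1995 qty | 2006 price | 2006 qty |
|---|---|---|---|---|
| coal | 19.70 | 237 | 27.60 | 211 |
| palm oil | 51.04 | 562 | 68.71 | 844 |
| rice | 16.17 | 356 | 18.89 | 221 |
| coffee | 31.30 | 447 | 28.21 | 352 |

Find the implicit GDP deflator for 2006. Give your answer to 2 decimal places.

Nominal GDP 2006 = 27.60·211 + 68.71·844 + 18.89·221 + 28.21·352 = 77919.45.
Real GDP 2006 (at 1995 prices) = 19.70·211 + 51.04·844 + 16.17·221 + 31.30·352 = 61825.63.
Deflator = Nominal/Real × 100 = 77919.45/61825.63 × 100 = 126.031.

126.03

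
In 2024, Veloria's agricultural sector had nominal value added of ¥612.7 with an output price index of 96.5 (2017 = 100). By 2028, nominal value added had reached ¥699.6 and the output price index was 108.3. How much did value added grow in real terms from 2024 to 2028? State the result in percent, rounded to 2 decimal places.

1.74%

Real value added 2024 = 612.7 / 0.965 = 634.92.
Real value added 2028 = 699.6 / 1.083 = 645.98.
Real growth = 645.98 / 634.92 − 1 = 0.0174.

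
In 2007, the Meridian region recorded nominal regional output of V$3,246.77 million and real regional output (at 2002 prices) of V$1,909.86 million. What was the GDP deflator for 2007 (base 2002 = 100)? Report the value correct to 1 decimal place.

170.0

GDP deflator = (Nominal / Real) × 100 = 3246.77 / 1909.86 × 100 = 170.00.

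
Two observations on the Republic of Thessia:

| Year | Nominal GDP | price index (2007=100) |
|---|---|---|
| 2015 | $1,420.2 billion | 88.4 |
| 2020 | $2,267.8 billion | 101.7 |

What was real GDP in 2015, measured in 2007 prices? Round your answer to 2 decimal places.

$1,606.56 billion

Real GDP = Nominal / (price index/100) = 1420.2 / 0.884 = 1606.56.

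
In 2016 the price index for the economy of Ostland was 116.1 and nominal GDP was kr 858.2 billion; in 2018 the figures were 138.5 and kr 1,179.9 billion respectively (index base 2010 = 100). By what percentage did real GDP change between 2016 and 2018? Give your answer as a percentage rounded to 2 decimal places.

15.25%

Deflate each year: 2016 → 858.2/1.161 = 739.19; 2018 → 1179.9/1.385 = 851.91.
So real GDP changed by 851.91/739.19 − 1 = 0.1525, i.e. 15.25%.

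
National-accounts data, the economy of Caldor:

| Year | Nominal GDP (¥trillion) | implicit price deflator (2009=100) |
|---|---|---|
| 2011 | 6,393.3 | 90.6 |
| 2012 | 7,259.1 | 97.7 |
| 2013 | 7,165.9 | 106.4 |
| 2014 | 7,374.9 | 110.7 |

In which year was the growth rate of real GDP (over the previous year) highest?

2012

2012: real = 7259.1/0.977 = 7429.99; growth vs 2011 (7056.62) = 5.29%.
2013: real = 7165.9/1.064 = 6734.87; growth vs 2012 (7429.99) = -9.36%.
2014: real = 7374.9/1.107 = 6662.06; growth vs 2013 (6734.87) = -1.08%.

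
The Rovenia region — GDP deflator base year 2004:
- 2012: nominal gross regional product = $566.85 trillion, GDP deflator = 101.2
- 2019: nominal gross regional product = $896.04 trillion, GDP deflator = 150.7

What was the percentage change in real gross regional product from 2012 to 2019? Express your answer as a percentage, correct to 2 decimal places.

Deflate each year: 2012 → 566.85/1.012 = 560.13; 2019 → 896.04/1.507 = 594.59.
So real gross regional product changed by 594.59/560.13 − 1 = 0.0615, i.e. 6.15%.

6.15%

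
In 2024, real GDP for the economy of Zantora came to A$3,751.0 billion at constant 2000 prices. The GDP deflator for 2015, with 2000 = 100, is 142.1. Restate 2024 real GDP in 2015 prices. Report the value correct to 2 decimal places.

Real GDP in 2015 prices = Real GDP in 2000 prices × (P_2015/P_2000) = 3751.0 × 1.421 = 5330.17.

A$5,330.17 billion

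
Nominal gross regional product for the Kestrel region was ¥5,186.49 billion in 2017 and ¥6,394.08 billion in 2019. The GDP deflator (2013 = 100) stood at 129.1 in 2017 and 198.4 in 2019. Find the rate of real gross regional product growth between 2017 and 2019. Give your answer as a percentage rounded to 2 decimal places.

Deflate each year: 2017 → 5186.49/1.291 = 4017.42; 2019 → 6394.08/1.984 = 3222.82.
So real gross regional product changed by 3222.82/4017.42 − 1 = -0.1978, i.e. -19.78%.

-19.78%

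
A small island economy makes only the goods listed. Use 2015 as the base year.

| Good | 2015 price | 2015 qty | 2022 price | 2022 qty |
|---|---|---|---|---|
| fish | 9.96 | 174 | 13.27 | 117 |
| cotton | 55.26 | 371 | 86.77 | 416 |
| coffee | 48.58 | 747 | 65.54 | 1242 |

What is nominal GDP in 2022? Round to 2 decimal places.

119049.59

Nominal GDP 2022 = Σ (p_2022 × q_2022) = 13.27·117 + 86.77·416 + 65.54·1242 = 119049.59.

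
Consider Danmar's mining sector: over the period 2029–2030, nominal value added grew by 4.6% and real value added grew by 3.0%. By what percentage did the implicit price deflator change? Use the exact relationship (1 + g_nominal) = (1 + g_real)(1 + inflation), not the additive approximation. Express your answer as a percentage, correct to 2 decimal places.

1.55%

(1 + g_nom) = (1 + g_real)(1 + π), so π = 1.0460 / 1.0300 − 1 = 0.01553.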